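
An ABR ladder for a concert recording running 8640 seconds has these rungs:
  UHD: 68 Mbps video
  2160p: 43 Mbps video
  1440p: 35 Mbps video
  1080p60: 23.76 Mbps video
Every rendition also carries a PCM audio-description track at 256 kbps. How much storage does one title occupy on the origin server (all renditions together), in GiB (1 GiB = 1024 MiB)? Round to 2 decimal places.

Audio: 256 kbps = 0.256 Mbps.
Sum of rendition bitrates: (68+0.256) + (43+0.256) + (35+0.256) + (23.76+0.256) = 170.784 Mbps.
× 8640 s = 1,475,574 Mb = 184,447 MB = 171.8 GiB.

171.78 GiB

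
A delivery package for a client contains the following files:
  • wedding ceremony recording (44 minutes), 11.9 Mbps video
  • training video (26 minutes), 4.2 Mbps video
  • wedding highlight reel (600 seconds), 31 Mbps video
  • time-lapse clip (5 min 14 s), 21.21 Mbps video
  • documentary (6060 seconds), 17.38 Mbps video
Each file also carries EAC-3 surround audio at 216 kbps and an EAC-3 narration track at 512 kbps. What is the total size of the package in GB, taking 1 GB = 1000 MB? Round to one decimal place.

Audio total: 216 + 512 = 728 kbps = 0.728 Mbps.
wedding ceremony recording: 12.628 Mbps × 2640 s = 33337.9 Mb
training video: 4.928 Mbps × 1560 s = 7687.7 Mb
wedding highlight reel: 31.728 Mbps × 600 s = 19036.8 Mb
time-lapse clip: 21.938 Mbps × 314 s = 6888.5 Mb
documentary: 18.108 Mbps × 6060 s = 109734.5 Mb
Total: 176685.4 Mb = 22085.7 MB.
= 22.09 GB.

22.1 GB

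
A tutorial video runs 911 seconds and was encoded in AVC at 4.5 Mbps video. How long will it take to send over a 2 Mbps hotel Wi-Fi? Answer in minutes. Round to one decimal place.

File: 4.500 Mbps × 911 s = 4099.5 Mb.
At 2 Mbps: 4099.5 / 2 = 2049.8 s ≈ 34.2 minutes.

34.2 minutes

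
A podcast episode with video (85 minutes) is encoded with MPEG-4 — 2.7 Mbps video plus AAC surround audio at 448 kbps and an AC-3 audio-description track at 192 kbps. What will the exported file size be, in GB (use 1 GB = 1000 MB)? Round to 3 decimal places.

85 min = 5100 s
Audio total: 448 + 192 = 640 kbps = 0.640 Mbps.
Total bitrate: 2.7 + 0.640 = 3.340 Mbps.
Stream data: 3.340 Mbps × 5100 s = 17034.0 Mb.
17,034 Mb ÷ 8 = 2,129 MB → 2.129 GB.

2.129 GB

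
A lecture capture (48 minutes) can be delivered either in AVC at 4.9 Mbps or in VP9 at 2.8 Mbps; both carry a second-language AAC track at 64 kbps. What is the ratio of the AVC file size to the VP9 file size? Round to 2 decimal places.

48 min = 2880 s
Audio: 64 kbps = 0.064 Mbps.
AVC: 4.964 Mbps × 2880 s = 14296.3 Mb = 1.664 GiB.
VP9: 2.864 Mbps × 2880 s = 8248.3 Mb = 0.960 GiB.
Ratio: 1.664 / 0.960 = 1.733.

1.73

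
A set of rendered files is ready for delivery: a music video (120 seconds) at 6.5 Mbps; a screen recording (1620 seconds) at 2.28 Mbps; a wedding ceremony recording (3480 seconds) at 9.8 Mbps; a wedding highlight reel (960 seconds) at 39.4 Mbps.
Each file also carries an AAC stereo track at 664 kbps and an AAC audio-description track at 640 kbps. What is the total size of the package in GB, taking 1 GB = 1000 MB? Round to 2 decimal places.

Audio total: 664 + 640 = 1304 kbps = 1.304 Mbps.
music video: 7.804 Mbps × 120 s = 936.5 Mb
screen recording: 3.584 Mbps × 1620 s = 5806.1 Mb
wedding ceremony recording: 11.104 Mbps × 3480 s = 38641.9 Mb
wedding highlight reel: 40.704 Mbps × 960 s = 39075.8 Mb
Total: 84460.3 Mb = 10557.5 MB.
= 10.56 GB.

10.56 GB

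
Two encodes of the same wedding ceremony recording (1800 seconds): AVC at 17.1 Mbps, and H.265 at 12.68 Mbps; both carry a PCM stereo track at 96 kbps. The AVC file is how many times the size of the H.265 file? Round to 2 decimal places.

1.35

Audio: 96 kbps = 0.096 Mbps.
AVC: 17.196 Mbps × 1800 s = 30952.8 Mb = 3.869 GB.
H.265: 12.776 Mbps × 1800 s = 22996.8 Mb = 2.875 GB.
Ratio: 3.869 / 2.875 = 1.346.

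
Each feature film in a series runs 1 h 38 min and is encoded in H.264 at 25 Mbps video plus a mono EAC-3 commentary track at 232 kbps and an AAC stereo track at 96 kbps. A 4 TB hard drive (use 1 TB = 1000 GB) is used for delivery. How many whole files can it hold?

1 h 38 min = 98 min = 5880 s
Audio total: 232 + 96 = 328 kbps = 0.328 Mbps.
Total bitrate: 25.328 Mbps.
Per item: 25.328 Mbps × 5880 s = 148,929 Mb = 18,616 MB.
Capacity: 4 TB = 32,000,000 Mb; 214.87 items → 214 complete.

214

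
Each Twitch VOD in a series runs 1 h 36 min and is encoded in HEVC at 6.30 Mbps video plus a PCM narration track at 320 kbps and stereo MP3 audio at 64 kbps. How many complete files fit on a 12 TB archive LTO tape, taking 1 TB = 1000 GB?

2493

1 h 36 min = 96 min = 5760 s
Audio total: 320 + 64 = 384 kbps = 0.384 Mbps.
Total bitrate: 6.684 Mbps.
Per item: 6.684 Mbps × 5760 s = 38,500 Mb = 4,812 MB.
Capacity: 12 TB = 96,000,000 Mb; 2493.52 items → 2493 complete.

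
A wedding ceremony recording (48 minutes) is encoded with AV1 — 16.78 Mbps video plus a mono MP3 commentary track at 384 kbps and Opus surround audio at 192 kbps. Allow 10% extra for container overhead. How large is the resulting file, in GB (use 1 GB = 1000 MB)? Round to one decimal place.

48 min = 2880 s
Audio total: 384 + 192 = 576 kbps = 0.576 Mbps.
Total bitrate: 16.78 + 0.576 = 17.356 Mbps.
Stream data: 17.356 Mbps × 2880 s = 49985.3 Mb.
With 10% container overhead: ×1.10.
54,984 Mb ÷ 8 = 6,873 MB → 6.873 GB.

6.9 GB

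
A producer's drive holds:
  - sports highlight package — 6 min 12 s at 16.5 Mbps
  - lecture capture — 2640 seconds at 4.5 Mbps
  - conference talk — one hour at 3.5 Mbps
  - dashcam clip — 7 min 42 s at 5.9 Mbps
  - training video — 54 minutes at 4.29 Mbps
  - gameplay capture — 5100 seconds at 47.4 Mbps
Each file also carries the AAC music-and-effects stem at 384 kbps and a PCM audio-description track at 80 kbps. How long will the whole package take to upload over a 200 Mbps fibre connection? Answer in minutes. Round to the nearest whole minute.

Audio total: 384 + 80 = 464 kbps = 0.464 Mbps.
sports highlight package: 16.964 Mbps × 372 s = 6310.6 Mb
lecture capture: 4.964 Mbps × 2640 s = 13105.0 Mb
conference talk: 3.964 Mbps × 3600 s = 14270.4 Mb
dashcam clip: 6.364 Mbps × 462 s = 2940.2 Mb
training video: 4.754 Mbps × 3240 s = 15403.0 Mb
gameplay capture: 47.864 Mbps × 5100 s = 244106.4 Mb
Total: 296135.5 Mb = 37016.9 MB.
At 200 Mbps: 296135.5 / 200 = 1481 s ≈ 24.7 minutes.

25 minutes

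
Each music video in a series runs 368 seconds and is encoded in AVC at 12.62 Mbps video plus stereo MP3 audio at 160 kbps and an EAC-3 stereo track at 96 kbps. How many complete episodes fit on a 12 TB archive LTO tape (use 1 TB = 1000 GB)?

20260

Audio total: 160 + 96 = 256 kbps = 0.256 Mbps.
Total bitrate: 12.876 Mbps.
Per item: 12.876 Mbps × 368 s = 4,738 Mb = 592.3 MB.
Capacity: 12 TB = 96,000,000 Mb; 20260.14 items → 20260 complete.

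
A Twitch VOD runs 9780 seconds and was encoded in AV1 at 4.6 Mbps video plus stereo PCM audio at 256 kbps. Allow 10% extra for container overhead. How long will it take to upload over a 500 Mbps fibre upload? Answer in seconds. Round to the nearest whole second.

Audio: 256 kbps = 0.256 Mbps.
Total bitrate: 4.856 Mbps.
File: 4.856 Mbps × 9780 s = 47491.7 Mb.
With 10% container overhead: ×1.10. → 52240.8 Mb.
At 500 Mbps: 52240.8 / 500 = 104.5 s ≈ 104 seconds.

104 seconds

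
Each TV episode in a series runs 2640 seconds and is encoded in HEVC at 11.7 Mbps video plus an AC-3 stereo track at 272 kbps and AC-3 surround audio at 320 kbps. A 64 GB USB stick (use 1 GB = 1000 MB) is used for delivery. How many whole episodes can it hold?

Audio total: 272 + 320 = 592 kbps = 0.592 Mbps.
Total bitrate: 12.292 Mbps.
Per item: 12.292 Mbps × 2640 s = 32,451 Mb = 4,056 MB.
Capacity: 64 GB = 512,000 Mb; 15.78 items → 15 complete.

15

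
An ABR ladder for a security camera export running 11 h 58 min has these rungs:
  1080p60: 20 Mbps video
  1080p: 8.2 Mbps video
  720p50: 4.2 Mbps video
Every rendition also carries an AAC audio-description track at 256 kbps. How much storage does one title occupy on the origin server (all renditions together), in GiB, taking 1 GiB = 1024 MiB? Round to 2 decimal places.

166.34 GiB

11 h 58 min = 718 min = 43080 s
Audio: 256 kbps = 0.256 Mbps.
Sum of rendition bitrates: (20+0.256) + (8.2+0.256) + (4.2+0.256) = 33.168 Mbps.
× 43080 s = 1,428,877 Mb = 178,610 MB = 166.3 GiB.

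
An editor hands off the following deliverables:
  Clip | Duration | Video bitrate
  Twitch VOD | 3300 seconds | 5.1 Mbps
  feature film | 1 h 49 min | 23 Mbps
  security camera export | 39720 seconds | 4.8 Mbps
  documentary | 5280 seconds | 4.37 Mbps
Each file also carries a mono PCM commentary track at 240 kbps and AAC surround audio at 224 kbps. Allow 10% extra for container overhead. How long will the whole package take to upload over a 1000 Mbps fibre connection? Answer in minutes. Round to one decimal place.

Audio total: 240 + 224 = 464 kbps = 0.464 Mbps.
Twitch VOD: 5.564 Mbps × 3300 s × 1.10 = 20197.3 Mb
feature film: 23.464 Mbps × 6540 s × 1.10 = 168800.0 Mb
security camera export: 5.264 Mbps × 39720 s × 1.10 = 229994.7 Mb
documentary: 4.834 Mbps × 5280 s × 1.10 = 28075.9 Mb
Total: 447067.9 Mb = 55883.5 MB.
At 1000 Mbps: 447067.9 / 1000 = 447 s ≈ 7.45 minutes.

7.5 minutes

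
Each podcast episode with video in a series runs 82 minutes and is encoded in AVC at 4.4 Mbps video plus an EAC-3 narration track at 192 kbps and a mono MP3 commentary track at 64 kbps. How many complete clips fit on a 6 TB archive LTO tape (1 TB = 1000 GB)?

82 min = 4920 s
Audio total: 192 + 64 = 256 kbps = 0.256 Mbps.
Total bitrate: 4.656 Mbps.
Per item: 4.656 Mbps × 4920 s = 22,908 Mb = 2,863 MB.
Capacity: 6 TB = 48,000,000 Mb; 2095.38 items → 2095 complete.

2095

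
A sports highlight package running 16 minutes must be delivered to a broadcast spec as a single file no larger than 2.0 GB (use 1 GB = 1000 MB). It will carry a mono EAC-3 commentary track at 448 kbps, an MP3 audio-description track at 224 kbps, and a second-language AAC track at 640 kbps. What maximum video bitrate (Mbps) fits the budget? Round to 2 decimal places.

15.35 Mbps

Budget: 2.0 GB = 16000.0 Mb.
16 min = 960 s
Total bitrate budget: 16000.0 Mb / 960 s = 16.667 Mbps.
Audio total: 448 + 224 + 640 = 1312 kbps = 1.312 Mbps.
Video: 16.667 − 1.312 = 15.355 Mbps.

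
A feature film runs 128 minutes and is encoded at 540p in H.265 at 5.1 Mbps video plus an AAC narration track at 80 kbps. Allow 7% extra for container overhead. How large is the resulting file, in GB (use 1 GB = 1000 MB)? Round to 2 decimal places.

128 min = 7680 s
Audio: 80 kbps = 0.080 Mbps.
Total bitrate: 5.1 + 0.080 = 5.180 Mbps.
Stream data: 5.180 Mbps × 7680 s = 39782.4 Mb.
With 7% container overhead: ×1.07.
42,567 Mb ÷ 8 = 5,321 MB → 5.321 GB.

5.32 GB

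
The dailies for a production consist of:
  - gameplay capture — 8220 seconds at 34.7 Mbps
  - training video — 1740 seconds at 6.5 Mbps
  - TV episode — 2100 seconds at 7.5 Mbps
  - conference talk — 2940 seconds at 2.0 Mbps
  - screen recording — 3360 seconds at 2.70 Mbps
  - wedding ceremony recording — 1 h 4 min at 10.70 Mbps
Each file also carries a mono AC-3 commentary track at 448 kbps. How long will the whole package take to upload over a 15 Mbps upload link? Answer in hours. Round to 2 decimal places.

7.01 hours

Audio: 448 kbps = 0.448 Mbps.
gameplay capture: 35.148 Mbps × 8220 s = 288916.6 Mb
training video: 6.948 Mbps × 1740 s = 12089.5 Mb
TV episode: 7.948 Mbps × 2100 s = 16690.8 Mb
conference talk: 2.448 Mbps × 2940 s = 7197.1 Mb
screen recording: 3.148 Mbps × 3360 s = 10577.3 Mb
wedding ceremony recording: 11.148 Mbps × 3840 s = 42808.3 Mb
Total: 378279.6 Mb = 47284.9 MB.
At 15 Mbps: 378279.6 / 15 = 25219 s ≈ 7.01 hours.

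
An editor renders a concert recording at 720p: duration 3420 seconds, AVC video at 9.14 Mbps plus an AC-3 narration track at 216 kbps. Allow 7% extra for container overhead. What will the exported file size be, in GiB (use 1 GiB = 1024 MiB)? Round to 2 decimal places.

Audio: 216 kbps = 0.216 Mbps.
Total bitrate: 9.14 + 0.216 = 9.356 Mbps.
Stream data: 9.356 Mbps × 3420 s = 31997.5 Mb.
With 7% container overhead: ×1.07.
34,237 Mb = 4,279,668,300 bytes ÷ 1,073,741,824 = 3.986 GiB.

3.99 GiB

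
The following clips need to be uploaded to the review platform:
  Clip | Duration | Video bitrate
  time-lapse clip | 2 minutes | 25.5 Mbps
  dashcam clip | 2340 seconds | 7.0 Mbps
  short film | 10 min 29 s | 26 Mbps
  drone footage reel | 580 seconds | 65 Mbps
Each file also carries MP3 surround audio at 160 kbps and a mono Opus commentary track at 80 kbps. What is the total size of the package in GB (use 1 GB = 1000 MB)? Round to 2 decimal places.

Audio total: 160 + 80 = 240 kbps = 0.240 Mbps.
time-lapse clip: 25.740 Mbps × 120 s = 3088.8 Mb
dashcam clip: 7.240 Mbps × 2340 s = 16941.6 Mb
short film: 26.240 Mbps × 629 s = 16505.0 Mb
drone footage reel: 65.240 Mbps × 580 s = 37839.2 Mb
Total: 74374.6 Mb = 9296.8 MB.
= 9.297 GB.

9.30 GB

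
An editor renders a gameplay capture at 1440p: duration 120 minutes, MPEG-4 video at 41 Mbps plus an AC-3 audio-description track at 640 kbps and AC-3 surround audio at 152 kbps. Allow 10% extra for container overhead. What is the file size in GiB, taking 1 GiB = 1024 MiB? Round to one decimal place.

120 min = 7200 s
Audio total: 640 + 152 = 792 kbps = 0.792 Mbps.
Total bitrate: 41 + 0.792 = 41.792 Mbps.
Stream data: 41.792 Mbps × 7200 s = 300902.4 Mb.
With 10% container overhead: ×1.10.
330,993 Mb = 41,374,080,000 bytes ÷ 1,073,741,824 = 38.53 GiB.

38.5 GiB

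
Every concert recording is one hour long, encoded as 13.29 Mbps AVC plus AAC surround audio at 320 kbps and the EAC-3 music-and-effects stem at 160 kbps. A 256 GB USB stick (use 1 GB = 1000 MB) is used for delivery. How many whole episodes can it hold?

41

1 h = 3600 s
Audio total: 320 + 160 = 480 kbps = 0.480 Mbps.
Total bitrate: 13.770 Mbps.
Per item: 13.770 Mbps × 3600 s = 49,572 Mb = 6,196 MB.
Capacity: 256 GB = 2,048,000 Mb; 41.31 items → 41 complete.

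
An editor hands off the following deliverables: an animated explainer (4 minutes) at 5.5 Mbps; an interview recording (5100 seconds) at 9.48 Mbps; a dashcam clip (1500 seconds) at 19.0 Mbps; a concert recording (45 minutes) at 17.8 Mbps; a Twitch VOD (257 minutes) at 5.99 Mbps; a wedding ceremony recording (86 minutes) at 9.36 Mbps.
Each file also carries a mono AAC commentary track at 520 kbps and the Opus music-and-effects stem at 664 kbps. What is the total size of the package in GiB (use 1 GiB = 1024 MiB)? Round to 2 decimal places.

Audio total: 520 + 664 = 1184 kbps = 1.184 Mbps.
animated explainer: 6.684 Mbps × 240 s = 1604.2 Mb
interview recording: 10.664 Mbps × 5100 s = 54386.4 Mb
dashcam clip: 20.184 Mbps × 1500 s = 30276.0 Mb
concert recording: 18.984 Mbps × 2700 s = 51256.8 Mb
Twitch VOD: 7.174 Mbps × 15420 s = 110623.1 Mb
wedding ceremony recording: 10.544 Mbps × 5160 s = 54407.0 Mb
Total: 302553.5 Mb = 37819.2 MB.
= 35.22 GiB.

35.22 GiB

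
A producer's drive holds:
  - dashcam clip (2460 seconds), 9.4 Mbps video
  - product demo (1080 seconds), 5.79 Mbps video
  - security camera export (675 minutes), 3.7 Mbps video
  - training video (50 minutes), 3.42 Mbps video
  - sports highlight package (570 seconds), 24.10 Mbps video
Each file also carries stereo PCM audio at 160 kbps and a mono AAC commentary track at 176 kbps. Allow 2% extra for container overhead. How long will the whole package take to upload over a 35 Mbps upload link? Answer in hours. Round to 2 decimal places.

Audio total: 160 + 176 = 336 kbps = 0.336 Mbps.
dashcam clip: 9.736 Mbps × 2460 s × 1.02 = 24429.6 Mb
product demo: 6.126 Mbps × 1080 s × 1.02 = 6748.4 Mb
security camera export: 4.036 Mbps × 40500 s × 1.02 = 166727.2 Mb
training video: 3.756 Mbps × 3000 s × 1.02 = 11493.4 Mb
sports highlight package: 24.436 Mbps × 570 s × 1.02 = 14207.1 Mb
Total: 223605.6 Mb = 27950.7 MB.
At 35 Mbps: 223605.6 / 35 = 6389 s ≈ 1.77 hours.

1.77 hours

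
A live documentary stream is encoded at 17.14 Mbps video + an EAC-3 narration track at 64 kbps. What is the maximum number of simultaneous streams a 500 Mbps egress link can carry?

29

Audio: 64 kbps = 0.064 Mbps.
Per-viewer media rate: 17.204 Mbps.
500 Mbps = 500.0 Mbps; 500.0 / 17.204 = 29.06 → 29 viewers.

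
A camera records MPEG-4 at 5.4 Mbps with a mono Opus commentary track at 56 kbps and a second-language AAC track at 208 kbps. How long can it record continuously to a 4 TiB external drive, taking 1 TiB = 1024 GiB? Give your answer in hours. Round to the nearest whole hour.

Audio total: 56 + 208 = 264 kbps = 0.264 Mbps.
Total bitrate: 5.4 + 0.264 = 5.664 Mbps.
Capacity: 4 TiB = 35,184,372 Mb.
Recording time: 35,184,372 / 5.664 = 6,211,930 s ≈ 1,726 hours.

1726 hours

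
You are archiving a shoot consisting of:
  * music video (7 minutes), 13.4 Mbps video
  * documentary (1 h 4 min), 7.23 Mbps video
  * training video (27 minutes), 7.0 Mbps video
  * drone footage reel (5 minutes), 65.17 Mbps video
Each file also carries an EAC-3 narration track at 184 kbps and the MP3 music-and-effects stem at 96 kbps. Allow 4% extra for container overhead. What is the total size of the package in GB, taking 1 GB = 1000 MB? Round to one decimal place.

Audio total: 184 + 96 = 280 kbps = 0.280 Mbps.
music video: 13.680 Mbps × 420 s × 1.04 = 5975.4 Mb
documentary: 7.510 Mbps × 3840 s × 1.04 = 29991.9 Mb
training video: 7.280 Mbps × 1620 s × 1.04 = 12265.3 Mb
drone footage reel: 65.450 Mbps × 300 s × 1.04 = 20420.4 Mb
Total: 68653.1 Mb = 8581.6 MB.
= 8.582 GB.

8.6 GB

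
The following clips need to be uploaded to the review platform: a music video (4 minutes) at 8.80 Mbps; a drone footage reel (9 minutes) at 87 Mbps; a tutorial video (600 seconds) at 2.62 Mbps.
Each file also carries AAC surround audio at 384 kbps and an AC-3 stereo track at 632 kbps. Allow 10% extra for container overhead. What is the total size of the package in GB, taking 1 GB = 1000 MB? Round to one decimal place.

7.2 GB

Audio total: 384 + 632 = 1016 kbps = 1.016 Mbps.
music video: 9.816 Mbps × 240 s × 1.10 = 2591.4 Mb
drone footage reel: 88.016 Mbps × 540 s × 1.10 = 52281.5 Mb
tutorial video: 3.636 Mbps × 600 s × 1.10 = 2399.8 Mb
Total: 57272.7 Mb = 7159.1 MB.
= 7.159 GB.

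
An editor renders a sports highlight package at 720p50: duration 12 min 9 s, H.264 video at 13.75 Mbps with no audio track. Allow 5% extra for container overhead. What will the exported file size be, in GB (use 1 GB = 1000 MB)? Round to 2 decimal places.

1.32 GB

12 min 9 s = 729 s
Total bitrate: 13.75 Mbps.
Stream data: 13.750 Mbps × 729 s = 10023.8 Mb.
With 5% container overhead: ×1.05.
10,525 Mb ÷ 8 = 1,316 MB → 1.316 GB.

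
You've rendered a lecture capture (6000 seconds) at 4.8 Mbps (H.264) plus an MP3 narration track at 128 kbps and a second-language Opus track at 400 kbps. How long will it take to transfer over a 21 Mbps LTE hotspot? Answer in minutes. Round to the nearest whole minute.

Audio total: 128 + 400 = 528 kbps = 0.528 Mbps.
Total bitrate: 5.328 Mbps.
File: 5.328 Mbps × 6000 s = 31968.0 Mb.
At 21 Mbps: 31968.0 / 21 = 1522.3 s ≈ 25.4 minutes.

25 minutes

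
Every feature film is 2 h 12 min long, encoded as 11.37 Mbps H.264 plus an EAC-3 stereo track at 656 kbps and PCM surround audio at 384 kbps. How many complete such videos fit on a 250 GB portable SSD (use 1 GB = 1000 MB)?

20

2 h 12 min = 132 min = 7920 s
Audio total: 656 + 384 = 1040 kbps = 1.040 Mbps.
Total bitrate: 12.410 Mbps.
Per item: 12.410 Mbps × 7920 s = 98,287 Mb = 12,286 MB.
Capacity: 250 GB = 2,000,000 Mb; 20.35 items → 20 complete.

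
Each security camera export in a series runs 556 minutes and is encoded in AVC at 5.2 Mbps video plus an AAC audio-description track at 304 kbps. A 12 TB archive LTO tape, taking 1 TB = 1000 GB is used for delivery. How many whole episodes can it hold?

556 min = 33360 s
Audio: 304 kbps = 0.304 Mbps.
Total bitrate: 5.504 Mbps.
Per item: 5.504 Mbps × 33360 s = 183,613 Mb = 22,952 MB.
Capacity: 12 TB = 96,000,000 Mb; 522.84 items → 522 complete.

522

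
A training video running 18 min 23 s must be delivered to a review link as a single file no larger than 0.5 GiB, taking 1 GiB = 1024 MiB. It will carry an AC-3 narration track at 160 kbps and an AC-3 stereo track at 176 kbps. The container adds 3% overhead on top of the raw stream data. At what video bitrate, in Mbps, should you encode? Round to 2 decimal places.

3.44 Mbps

Budget: 0.5 GiB = 4295.0 Mb.
Stream payload after overhead: 4295.0 / 1.03 = 4169.9 Mb.
18 min 23 s = 1103 s
Total bitrate budget: 4169.9 Mb / 1103 s = 3.780 Mbps.
Audio total: 160 + 176 = 336 kbps = 0.336 Mbps.
Video: 3.780 − 0.336 = 3.444 Mbps.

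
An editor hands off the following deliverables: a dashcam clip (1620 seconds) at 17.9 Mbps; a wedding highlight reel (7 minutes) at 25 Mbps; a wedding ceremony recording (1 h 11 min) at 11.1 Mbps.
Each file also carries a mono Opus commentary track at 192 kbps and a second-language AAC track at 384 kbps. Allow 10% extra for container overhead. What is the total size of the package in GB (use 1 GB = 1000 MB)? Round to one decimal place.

Audio total: 192 + 384 = 576 kbps = 0.576 Mbps.
dashcam clip: 18.476 Mbps × 1620 s × 1.10 = 32924.2 Mb
wedding highlight reel: 25.576 Mbps × 420 s × 1.10 = 11816.1 Mb
wedding ceremony recording: 11.676 Mbps × 4260 s × 1.10 = 54713.7 Mb
Total: 99454.1 Mb = 12431.8 MB.
= 12.43 GB.

12.4 GB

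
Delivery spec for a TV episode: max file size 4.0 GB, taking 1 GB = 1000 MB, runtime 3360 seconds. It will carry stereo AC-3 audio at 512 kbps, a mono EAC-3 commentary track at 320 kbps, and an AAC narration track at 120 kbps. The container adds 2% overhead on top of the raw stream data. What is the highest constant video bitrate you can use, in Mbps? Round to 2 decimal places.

Budget: 4.0 GB = 32000.0 Mb.
Stream payload after overhead: 32000.0 / 1.02 = 31372.5 Mb.
Total bitrate budget: 31372.5 Mb / 3360 s = 9.337 Mbps.
Audio total: 512 + 320 + 120 = 952 kbps = 0.952 Mbps.
Video: 9.337 − 0.952 = 8.385 Mbps.

8.39 Mbps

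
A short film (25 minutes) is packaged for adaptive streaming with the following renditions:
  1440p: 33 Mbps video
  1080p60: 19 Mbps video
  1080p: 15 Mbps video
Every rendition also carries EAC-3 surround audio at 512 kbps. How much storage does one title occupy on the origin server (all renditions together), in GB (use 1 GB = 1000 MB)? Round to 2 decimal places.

25 min = 1500 s
Audio: 512 kbps = 0.512 Mbps.
Sum of rendition bitrates: (33+0.512) + (19+0.512) + (15+0.512) = 68.536 Mbps.
× 1500 s = 102,804 Mb = 12,850 MB = 12.85 GB.

12.85 GB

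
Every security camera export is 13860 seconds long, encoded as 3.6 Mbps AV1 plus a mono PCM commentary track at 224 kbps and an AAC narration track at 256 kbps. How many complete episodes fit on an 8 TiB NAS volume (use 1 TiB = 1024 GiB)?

1244

Audio total: 224 + 256 = 480 kbps = 0.480 Mbps.
Total bitrate: 4.080 Mbps.
Per item: 4.080 Mbps × 13860 s = 56,549 Mb = 7,069 MB.
Capacity: 8 TiB = 70,368,744 Mb; 1244.39 items → 1244 complete.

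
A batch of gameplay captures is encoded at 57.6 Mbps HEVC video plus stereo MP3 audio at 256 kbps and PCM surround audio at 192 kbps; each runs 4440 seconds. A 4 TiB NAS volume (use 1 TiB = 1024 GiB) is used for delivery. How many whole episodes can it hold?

136

Audio total: 256 + 192 = 448 kbps = 0.448 Mbps.
Total bitrate: 58.048 Mbps.
Per item: 58.048 Mbps × 4440 s = 257,733 Mb = 32,217 MB.
Capacity: 4 TiB = 35,184,372 Mb; 136.51 items → 136 complete.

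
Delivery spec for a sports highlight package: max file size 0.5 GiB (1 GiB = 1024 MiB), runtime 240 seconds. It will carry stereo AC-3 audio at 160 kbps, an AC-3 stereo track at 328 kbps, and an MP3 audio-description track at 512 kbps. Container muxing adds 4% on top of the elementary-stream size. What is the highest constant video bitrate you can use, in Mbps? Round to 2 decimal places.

16.21 Mbps

Budget: 0.5 GiB = 4295.0 Mb.
Stream payload after overhead: 4295.0 / 1.04 = 4129.8 Mb.
Total bitrate budget: 4129.8 Mb / 240 s = 17.207 Mbps.
Audio total: 160 + 328 + 512 = 1000 kbps = 1.000 Mbps.
Video: 17.207 − 1.000 = 16.207 Mbps.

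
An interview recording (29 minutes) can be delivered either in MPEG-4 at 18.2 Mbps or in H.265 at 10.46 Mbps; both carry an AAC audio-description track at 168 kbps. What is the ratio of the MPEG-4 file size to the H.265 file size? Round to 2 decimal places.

1.73

29 min = 1740 s
Audio: 168 kbps = 0.168 Mbps.
MPEG-4: 18.368 Mbps × 1740 s = 31960.3 Mb = 3.995 GB.
H.265: 10.628 Mbps × 1740 s = 18492.7 Mb = 2.312 GB.
Ratio: 3.995 / 2.312 = 1.728.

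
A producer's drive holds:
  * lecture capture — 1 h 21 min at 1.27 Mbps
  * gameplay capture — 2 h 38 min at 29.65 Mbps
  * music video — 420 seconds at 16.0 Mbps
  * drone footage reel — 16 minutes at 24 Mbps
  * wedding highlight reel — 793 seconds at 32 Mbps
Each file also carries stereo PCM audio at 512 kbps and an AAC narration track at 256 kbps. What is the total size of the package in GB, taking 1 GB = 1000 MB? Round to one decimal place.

Audio total: 512 + 256 = 768 kbps = 0.768 Mbps.
lecture capture: 2.038 Mbps × 4860 s = 9904.7 Mb
gameplay capture: 30.418 Mbps × 9480 s = 288362.6 Mb
music video: 16.768 Mbps × 420 s = 7042.6 Mb
drone footage reel: 24.768 Mbps × 960 s = 23777.3 Mb
wedding highlight reel: 32.768 Mbps × 793 s = 25985.0 Mb
Total: 355072.2 Mb = 44384.0 MB.
= 44.38 GB.

44.4 GB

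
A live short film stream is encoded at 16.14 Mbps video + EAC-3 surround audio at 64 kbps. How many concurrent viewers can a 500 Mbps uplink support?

30

Audio: 64 kbps = 0.064 Mbps.
Per-viewer media rate: 16.204 Mbps.
500 Mbps = 500.0 Mbps; 500.0 / 16.204 = 30.86 → 30 viewers.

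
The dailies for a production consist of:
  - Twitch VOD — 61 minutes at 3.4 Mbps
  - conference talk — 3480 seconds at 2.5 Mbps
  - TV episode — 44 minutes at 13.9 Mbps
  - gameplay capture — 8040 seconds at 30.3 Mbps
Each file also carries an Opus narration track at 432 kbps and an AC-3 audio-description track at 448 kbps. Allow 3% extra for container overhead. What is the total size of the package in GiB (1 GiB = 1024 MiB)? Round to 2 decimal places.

38.03 GiB

Audio total: 432 + 448 = 880 kbps = 0.880 Mbps.
Twitch VOD: 4.280 Mbps × 3660 s × 1.03 = 16134.7 Mb
conference talk: 3.380 Mbps × 3480 s × 1.03 = 12115.3 Mb
TV episode: 14.780 Mbps × 2640 s × 1.03 = 40189.8 Mb
gameplay capture: 31.180 Mbps × 8040 s × 1.03 = 258207.8 Mb
Total: 326647.6 Mb = 40831.0 MB.
= 38.03 GiB.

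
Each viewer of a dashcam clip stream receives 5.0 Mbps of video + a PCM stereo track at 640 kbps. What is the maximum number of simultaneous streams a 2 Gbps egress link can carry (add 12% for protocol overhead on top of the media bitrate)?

316

Audio: 640 kbps = 0.640 Mbps.
Per-viewer media rate: 5.640 Mbps.
On the wire with 12% overhead: 6.317 Mbps.
2 Gbps = 2,000 Mbps; 2,000 / 6.317 = 316.62 → 316 viewers.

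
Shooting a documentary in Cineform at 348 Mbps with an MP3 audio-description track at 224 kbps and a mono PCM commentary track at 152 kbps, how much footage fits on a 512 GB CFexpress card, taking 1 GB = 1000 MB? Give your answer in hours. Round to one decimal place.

Audio total: 224 + 152 = 376 kbps = 0.376 Mbps.
Total bitrate: 348 + 0.376 = 348.376 Mbps.
Capacity: 512 GB = 4,096,000 Mb.
Recording time: 4,096,000 / 348.376 = 11,757 s ≈ 3.27 hours.

3.3 hours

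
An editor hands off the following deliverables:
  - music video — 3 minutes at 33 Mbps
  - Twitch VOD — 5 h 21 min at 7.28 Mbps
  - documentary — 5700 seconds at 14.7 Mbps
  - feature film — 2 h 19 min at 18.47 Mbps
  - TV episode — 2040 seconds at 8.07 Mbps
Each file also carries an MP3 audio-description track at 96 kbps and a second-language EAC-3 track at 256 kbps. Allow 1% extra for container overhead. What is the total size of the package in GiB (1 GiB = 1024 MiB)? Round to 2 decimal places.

Audio total: 96 + 256 = 352 kbps = 0.352 Mbps.
music video: 33.352 Mbps × 180 s × 1.01 = 6063.4 Mb
Twitch VOD: 7.632 Mbps × 19260 s × 1.01 = 148462.2 Mb
documentary: 15.052 Mbps × 5700 s × 1.01 = 86654.4 Mb
feature film: 18.822 Mbps × 8340 s × 1.01 = 158545.2 Mb
TV episode: 8.422 Mbps × 2040 s × 1.01 = 17352.7 Mb
Total: 417077.9 Mb = 52134.7 MB.
= 48.55 GiB.

48.55 GiB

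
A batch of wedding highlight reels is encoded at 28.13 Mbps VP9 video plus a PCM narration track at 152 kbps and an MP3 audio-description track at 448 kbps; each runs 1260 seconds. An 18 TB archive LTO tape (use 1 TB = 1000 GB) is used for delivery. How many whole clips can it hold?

Audio total: 152 + 448 = 600 kbps = 0.600 Mbps.
Total bitrate: 28.730 Mbps.
Per item: 28.730 Mbps × 1260 s = 36,200 Mb = 4,525 MB.
Capacity: 18 TB = 144,000,000 Mb; 3977.92 items → 3977 complete.

3977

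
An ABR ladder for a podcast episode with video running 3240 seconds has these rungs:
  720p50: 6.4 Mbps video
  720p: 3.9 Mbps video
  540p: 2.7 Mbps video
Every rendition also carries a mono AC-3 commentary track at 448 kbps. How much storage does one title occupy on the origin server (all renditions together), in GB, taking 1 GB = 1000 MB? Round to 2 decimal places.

Audio: 448 kbps = 0.448 Mbps.
Sum of rendition bitrates: (6.4+0.448) + (3.9+0.448) + (2.7+0.448) = 14.344 Mbps.
× 3240 s = 46,475 Mb = 5,809 MB = 5.809 GB.

5.81 GB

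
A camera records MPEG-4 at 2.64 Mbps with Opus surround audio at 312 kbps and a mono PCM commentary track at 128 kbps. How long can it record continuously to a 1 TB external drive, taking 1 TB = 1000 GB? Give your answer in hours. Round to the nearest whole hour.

722 hours

Audio total: 312 + 128 = 440 kbps = 0.440 Mbps.
Total bitrate: 2.64 + 0.440 = 3.080 Mbps.
Capacity: 1 TB = 8,000,000 Mb.
Recording time: 8,000,000 / 3.080 = 2,597,403 s ≈ 722 hours.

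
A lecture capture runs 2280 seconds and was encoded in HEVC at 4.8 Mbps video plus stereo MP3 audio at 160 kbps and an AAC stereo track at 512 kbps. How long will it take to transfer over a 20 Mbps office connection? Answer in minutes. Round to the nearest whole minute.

Audio total: 160 + 512 = 672 kbps = 0.672 Mbps.
Total bitrate: 5.472 Mbps.
File: 5.472 Mbps × 2280 s = 12476.2 Mb.
At 20 Mbps: 12476.2 / 20 = 623.8 s ≈ 10.4 minutes.

10 minutes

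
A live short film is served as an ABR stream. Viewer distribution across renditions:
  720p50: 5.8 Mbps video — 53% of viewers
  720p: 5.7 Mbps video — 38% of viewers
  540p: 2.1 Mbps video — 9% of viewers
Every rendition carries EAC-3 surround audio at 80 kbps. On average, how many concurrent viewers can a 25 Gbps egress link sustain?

Audio: 80 kbps = 0.080 Mbps.
Average per-viewer bitrate: 0.53×5.880 + 0.38×5.780 + 0.09×2.180 = 5.509 Mbps.
25 Gbps = 25,000 Mbps; 25,000 / 5.509 = 4538.03 → 4538.

4538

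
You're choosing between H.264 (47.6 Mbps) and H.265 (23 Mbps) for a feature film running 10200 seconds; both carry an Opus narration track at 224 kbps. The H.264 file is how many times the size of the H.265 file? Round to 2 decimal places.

Audio: 224 kbps = 0.224 Mbps.
H.264: 47.824 Mbps × 10200 s = 487804.8 Mb = 56.788 GiB.
H.265: 23.224 Mbps × 10200 s = 236884.8 Mb = 27.577 GiB.
Ratio: 56.788 / 27.577 = 2.059.

2.06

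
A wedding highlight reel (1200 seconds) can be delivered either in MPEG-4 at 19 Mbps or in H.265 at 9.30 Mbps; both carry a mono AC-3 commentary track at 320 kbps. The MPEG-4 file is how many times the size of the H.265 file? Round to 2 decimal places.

Audio: 320 kbps = 0.320 Mbps.
MPEG-4: 19.320 Mbps × 1200 s = 23184.0 Mb = 2.699 GiB.
H.265: 9.620 Mbps × 1200 s = 11544.0 Mb = 1.344 GiB.
Ratio: 2.699 / 1.344 = 2.008.

2.01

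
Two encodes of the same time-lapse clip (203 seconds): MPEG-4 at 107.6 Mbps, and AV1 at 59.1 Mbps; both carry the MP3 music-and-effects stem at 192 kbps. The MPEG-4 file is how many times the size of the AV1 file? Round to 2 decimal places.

Audio: 192 kbps = 0.192 Mbps.
MPEG-4: 107.792 Mbps × 203 s = 21881.8 Mb = 2.547 GiB.
AV1: 59.292 Mbps × 203 s = 12036.3 Mb = 1.401 GiB.
Ratio: 2.547 / 1.401 = 1.818.

1.82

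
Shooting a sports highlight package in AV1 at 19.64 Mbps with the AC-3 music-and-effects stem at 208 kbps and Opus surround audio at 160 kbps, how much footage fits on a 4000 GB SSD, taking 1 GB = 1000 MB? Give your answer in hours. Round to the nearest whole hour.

444 hours

Audio total: 208 + 160 = 368 kbps = 0.368 Mbps.
Total bitrate: 19.64 + 0.368 = 20.008 Mbps.
Capacity: 4000 GB = 32,000,000 Mb.
Recording time: 32,000,000 / 20.008 = 1,599,360 s ≈ 444 hours.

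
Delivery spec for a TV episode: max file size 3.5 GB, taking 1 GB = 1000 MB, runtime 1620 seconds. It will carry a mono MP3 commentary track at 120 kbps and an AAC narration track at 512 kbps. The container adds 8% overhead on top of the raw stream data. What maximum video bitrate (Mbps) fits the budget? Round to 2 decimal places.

15.37 Mbps

Budget: 3.5 GB = 28000.0 Mb.
Stream payload after overhead: 28000.0 / 1.08 = 25925.9 Mb.
Total bitrate budget: 25925.9 Mb / 1620 s = 16.004 Mbps.
Audio total: 120 + 512 = 632 kbps = 0.632 Mbps.
Video: 16.004 − 0.632 = 15.372 Mbps.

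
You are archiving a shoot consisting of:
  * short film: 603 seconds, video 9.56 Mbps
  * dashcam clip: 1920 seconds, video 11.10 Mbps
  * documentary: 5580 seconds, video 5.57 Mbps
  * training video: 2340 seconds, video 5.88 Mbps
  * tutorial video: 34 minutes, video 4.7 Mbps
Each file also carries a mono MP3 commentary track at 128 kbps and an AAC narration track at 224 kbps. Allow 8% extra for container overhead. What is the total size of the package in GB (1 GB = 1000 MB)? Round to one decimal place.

Audio total: 128 + 224 = 352 kbps = 0.352 Mbps.
short film: 9.912 Mbps × 603 s × 1.08 = 6455.1 Mb
dashcam clip: 11.452 Mbps × 1920 s × 1.08 = 23746.9 Mb
documentary: 5.922 Mbps × 5580 s × 1.08 = 35688.3 Mb
training video: 6.232 Mbps × 2340 s × 1.08 = 15749.5 Mb
tutorial video: 5.052 Mbps × 2040 s × 1.08 = 11130.6 Mb
Total: 92770.4 Mb = 11596.3 MB.
= 11.60 GB.

11.6 GB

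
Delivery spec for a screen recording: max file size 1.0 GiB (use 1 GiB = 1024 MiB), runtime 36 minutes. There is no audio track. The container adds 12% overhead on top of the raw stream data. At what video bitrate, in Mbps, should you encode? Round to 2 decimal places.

3.55 Mbps

Budget: 1.0 GiB = 8589.9 Mb.
Stream payload after overhead: 8589.9 / 1.12 = 7669.6 Mb.
36 min = 2160 s
Total bitrate budget: 7669.6 Mb / 2160 s = 3.551 Mbps.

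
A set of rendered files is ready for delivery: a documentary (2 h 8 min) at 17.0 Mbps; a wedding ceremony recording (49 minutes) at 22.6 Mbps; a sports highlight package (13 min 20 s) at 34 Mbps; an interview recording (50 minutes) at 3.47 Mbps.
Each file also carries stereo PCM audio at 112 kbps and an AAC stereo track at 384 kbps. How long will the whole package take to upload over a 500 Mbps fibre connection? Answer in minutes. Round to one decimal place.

8.1 minutes

Audio total: 112 + 384 = 496 kbps = 0.496 Mbps.
documentary: 17.496 Mbps × 7680 s = 134369.3 Mb
wedding ceremony recording: 23.096 Mbps × 2940 s = 67902.2 Mb
sports highlight package: 34.496 Mbps × 800 s = 27596.8 Mb
interview recording: 3.966 Mbps × 3000 s = 11898.0 Mb
Total: 241766.3 Mb = 30220.8 MB.
At 500 Mbps: 241766.3 / 500 = 484 s ≈ 8.06 minutes.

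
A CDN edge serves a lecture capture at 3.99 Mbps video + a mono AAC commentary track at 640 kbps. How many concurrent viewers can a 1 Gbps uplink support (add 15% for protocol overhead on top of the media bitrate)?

Audio: 640 kbps = 0.640 Mbps.
Per-viewer media rate: 4.630 Mbps.
On the wire with 15% overhead: 5.324 Mbps.
1 Gbps = 1,000 Mbps; 1,000 / 5.324 = 187.81 → 187 viewers.

187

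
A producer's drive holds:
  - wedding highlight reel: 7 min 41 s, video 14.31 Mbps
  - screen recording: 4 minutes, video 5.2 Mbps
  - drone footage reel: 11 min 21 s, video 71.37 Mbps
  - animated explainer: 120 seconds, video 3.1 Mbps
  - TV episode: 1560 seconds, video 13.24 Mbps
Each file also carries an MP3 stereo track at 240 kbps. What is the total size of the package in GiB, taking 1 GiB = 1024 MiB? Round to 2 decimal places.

Audio: 240 kbps = 0.240 Mbps.
wedding highlight reel: 14.550 Mbps × 461 s = 6707.6 Mb
screen recording: 5.440 Mbps × 240 s = 1305.6 Mb
drone footage reel: 71.610 Mbps × 681 s = 48766.4 Mb
animated explainer: 3.340 Mbps × 120 s = 400.8 Mb
TV episode: 13.480 Mbps × 1560 s = 21028.8 Mb
Total: 78209.2 Mb = 9776.1 MB.
= 9.105 GiB.

9.10 GiB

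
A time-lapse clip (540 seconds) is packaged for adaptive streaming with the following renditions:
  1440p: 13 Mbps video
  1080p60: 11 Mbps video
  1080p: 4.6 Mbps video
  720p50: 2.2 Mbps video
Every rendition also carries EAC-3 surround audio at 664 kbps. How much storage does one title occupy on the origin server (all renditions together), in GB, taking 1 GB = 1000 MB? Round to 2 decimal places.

Audio: 664 kbps = 0.664 Mbps.
Sum of rendition bitrates: (13+0.664) + (11+0.664) + (4.6+0.664) + (2.2+0.664) = 33.456 Mbps.
× 540 s = 18,066 Mb = 2,258 MB = 2.258 GB.

2.26 GB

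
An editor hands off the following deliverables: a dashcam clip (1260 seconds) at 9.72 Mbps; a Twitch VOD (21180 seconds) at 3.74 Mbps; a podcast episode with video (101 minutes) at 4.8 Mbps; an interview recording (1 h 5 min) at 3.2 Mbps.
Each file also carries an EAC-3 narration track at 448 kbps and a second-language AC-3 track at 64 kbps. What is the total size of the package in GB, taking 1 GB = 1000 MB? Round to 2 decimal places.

18.70 GB

Audio total: 448 + 64 = 512 kbps = 0.512 Mbps.
dashcam clip: 10.232 Mbps × 1260 s = 12892.3 Mb
Twitch VOD: 4.252 Mbps × 21180 s = 90057.4 Mb
podcast episode with video: 5.312 Mbps × 6060 s = 32190.7 Mb
interview recording: 3.712 Mbps × 3900 s = 14476.8 Mb
Total: 149617.2 Mb = 18702.2 MB.
= 18.70 GB.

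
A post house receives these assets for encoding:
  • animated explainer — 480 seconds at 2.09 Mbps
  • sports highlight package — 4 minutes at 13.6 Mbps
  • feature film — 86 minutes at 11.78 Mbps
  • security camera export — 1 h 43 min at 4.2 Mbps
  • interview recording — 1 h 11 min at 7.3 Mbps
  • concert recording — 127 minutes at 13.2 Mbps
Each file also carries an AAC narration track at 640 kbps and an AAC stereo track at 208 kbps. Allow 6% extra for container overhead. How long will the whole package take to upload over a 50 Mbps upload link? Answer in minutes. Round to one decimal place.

Audio total: 640 + 208 = 848 kbps = 0.848 Mbps.
animated explainer: 2.938 Mbps × 480 s × 1.06 = 1494.9 Mb
sports highlight package: 14.448 Mbps × 240 s × 1.06 = 3675.6 Mb
feature film: 12.628 Mbps × 5160 s × 1.06 = 69070.1 Mb
security camera export: 5.048 Mbps × 6180 s × 1.06 = 33068.4 Mb
interview recording: 8.148 Mbps × 4260 s × 1.06 = 36793.1 Mb
concert recording: 14.048 Mbps × 7620 s × 1.06 = 113468.5 Mb
Total: 257570.6 Mb = 32196.3 MB.
At 50 Mbps: 257570.6 / 50 = 5151 s ≈ 85.9 minutes.

85.9 minutes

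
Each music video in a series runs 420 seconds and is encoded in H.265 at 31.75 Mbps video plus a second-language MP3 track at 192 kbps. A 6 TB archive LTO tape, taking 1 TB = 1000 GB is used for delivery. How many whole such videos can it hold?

Audio: 192 kbps = 0.192 Mbps.
Total bitrate: 31.942 Mbps.
Per item: 31.942 Mbps × 420 s = 13,416 Mb = 1,677 MB.
Capacity: 6 TB = 48,000,000 Mb; 3577.91 items → 3577 complete.

3577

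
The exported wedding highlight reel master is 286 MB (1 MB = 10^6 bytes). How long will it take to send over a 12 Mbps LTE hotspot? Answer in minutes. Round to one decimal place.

3.2 minutes

File: 286 MB = 2288.0 Mb.
At 12 Mbps: 2288.0 / 12 = 190.7 s ≈ 3.18 minutes.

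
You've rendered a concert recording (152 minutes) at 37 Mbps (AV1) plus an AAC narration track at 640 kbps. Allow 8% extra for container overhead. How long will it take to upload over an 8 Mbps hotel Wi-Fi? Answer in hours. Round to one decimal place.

152 min = 9120 s
Audio: 640 kbps = 0.640 Mbps.
Total bitrate: 37.640 Mbps.
File: 37.640 Mbps × 9120 s = 343276.8 Mb.
With 8% container overhead: ×1.08. → 370738.9 Mb.
At 8 Mbps: 370738.9 / 8 = 46342.4 s ≈ 12.9 hours.

12.9 hours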